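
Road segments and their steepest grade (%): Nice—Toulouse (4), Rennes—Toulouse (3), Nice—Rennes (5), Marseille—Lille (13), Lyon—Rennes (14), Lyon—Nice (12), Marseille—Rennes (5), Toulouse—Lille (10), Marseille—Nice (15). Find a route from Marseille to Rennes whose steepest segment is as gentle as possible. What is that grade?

5

A few of the Marseille→Rennes routes:
Marseille → Lille → Toulouse → Nice → Rennes: max(13, 10, 4, 5) = 13
Marseille → Lille → Toulouse → Rennes: max(13, 10, 3) = 13
Marseille → Rennes: max(5) = 5
Best route has worst link 5%.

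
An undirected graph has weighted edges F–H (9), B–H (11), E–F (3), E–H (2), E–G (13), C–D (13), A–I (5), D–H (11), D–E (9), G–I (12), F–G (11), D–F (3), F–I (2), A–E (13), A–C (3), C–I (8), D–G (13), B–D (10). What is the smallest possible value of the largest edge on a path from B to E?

10

Some routes from B to E:
B → D → F → H → E: max(10, 3, 9, 2) = 10
B → D → F → E: max(10, 3, 3) = 10
B → D → E: max(10, 9) = 10
Smallest bottleneck: 10.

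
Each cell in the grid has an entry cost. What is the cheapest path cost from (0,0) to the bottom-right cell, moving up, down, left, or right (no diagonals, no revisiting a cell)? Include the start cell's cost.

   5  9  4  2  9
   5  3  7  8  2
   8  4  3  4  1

25

Path [0,0]→[1,0]→[1,1]→[2,1]→[2,2]→[2,3]→[2,4]: 5 + 5 + 3 + 4 + 3 + 4 + 1 = 25.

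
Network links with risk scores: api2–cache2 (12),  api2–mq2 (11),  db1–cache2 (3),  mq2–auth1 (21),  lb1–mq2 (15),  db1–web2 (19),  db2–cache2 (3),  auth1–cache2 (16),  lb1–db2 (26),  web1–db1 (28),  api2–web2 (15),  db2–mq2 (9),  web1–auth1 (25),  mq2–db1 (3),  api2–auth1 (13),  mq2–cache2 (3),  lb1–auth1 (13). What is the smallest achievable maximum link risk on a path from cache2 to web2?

Comparing a few candidate routes:
cache2 → api2 → web2: max(12, 15) = 15
cache2 → mq2 → api2 → web2: max(3, 11, 15) = 15
cache2 → db2 → mq2 → api2 → web2: max(3, 9, 11, 15) = 15
cache2 → mq2 → lb1 → auth1 → api2 → web2: max(3, 15, 13, 13, 15) = 15
cache2 → db2 → mq2 → lb1 → auth1 → api2 → web2: max(3, 9, 15, 13, 13, 15) = 15
cache2 → db1 → mq2 → api2 → web2: max(3, 3, 11, 15) = 15
Smallest bottleneck: 15.

15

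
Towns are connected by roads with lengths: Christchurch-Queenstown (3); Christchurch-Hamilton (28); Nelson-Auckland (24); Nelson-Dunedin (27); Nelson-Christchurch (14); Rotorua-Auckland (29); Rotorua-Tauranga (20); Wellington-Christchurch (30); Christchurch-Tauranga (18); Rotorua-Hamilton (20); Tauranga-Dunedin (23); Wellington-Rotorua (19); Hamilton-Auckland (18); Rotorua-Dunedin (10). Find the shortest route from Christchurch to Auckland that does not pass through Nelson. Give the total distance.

46

Comparing a few candidate routes:
Christchurch → Tauranga → Rotorua → Auckland: 18 + 20 + 29 = 67
Christchurch → Hamilton → Auckland: 28 + 18 = 46
Christchurch → Hamilton → Rotorua → Auckland: 28 + 20 + 29 = 77
Christchurch → Tauranga → Rotorua → Hamilton → Auckland: 18 + 20 + 20 + 18 = 76
Christchurch → Tauranga → Dunedin → Rotorua → Auckland: 18 + 23 + 10 + 29 = 80
Christchurch → Wellington → Rotorua → Auckland: 30 + 19 + 29 = 78
Shortest: 46.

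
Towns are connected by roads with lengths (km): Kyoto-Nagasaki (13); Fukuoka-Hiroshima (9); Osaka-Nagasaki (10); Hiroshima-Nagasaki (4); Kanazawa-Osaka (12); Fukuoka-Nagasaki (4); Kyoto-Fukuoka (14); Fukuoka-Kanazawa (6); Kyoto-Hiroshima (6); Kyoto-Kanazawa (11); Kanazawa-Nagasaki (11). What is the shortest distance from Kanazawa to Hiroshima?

14

Comparing a few candidate routes:
Kanazawa → Nagasaki → Hiroshima: 11 + 4 = 15
Kanazawa → Fukuoka → Nagasaki → Hiroshima: 6 + 4 + 4 = 14
Kanazawa → Fukuoka → Hiroshima: 6 + 9 = 15
The minimum is 14 km.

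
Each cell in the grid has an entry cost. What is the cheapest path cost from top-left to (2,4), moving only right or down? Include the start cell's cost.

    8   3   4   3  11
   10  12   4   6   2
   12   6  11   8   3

29

Take [0,0] -> [0,1] -> [0,2] -> [0,3] -> [1,3] -> [1,4] -> [2,4] for a total of 8 + 3 + 4 + 3 + 6 + 2 + 3 = 29.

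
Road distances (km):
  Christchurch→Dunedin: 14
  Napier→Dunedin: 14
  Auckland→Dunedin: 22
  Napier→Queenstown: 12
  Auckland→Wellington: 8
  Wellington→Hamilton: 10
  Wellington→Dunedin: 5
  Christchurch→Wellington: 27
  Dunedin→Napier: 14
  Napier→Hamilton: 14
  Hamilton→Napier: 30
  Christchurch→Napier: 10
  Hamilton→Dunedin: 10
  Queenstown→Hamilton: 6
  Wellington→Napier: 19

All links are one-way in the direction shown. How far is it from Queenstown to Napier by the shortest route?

30

Paths from Queenstown to Napier:
Queenstown-Hamilton-Dunedin-Napier: 6 + 10 + 14 = 30
Queenstown-Hamilton-Napier: 6 + 30 = 36
Shortest: 30 km.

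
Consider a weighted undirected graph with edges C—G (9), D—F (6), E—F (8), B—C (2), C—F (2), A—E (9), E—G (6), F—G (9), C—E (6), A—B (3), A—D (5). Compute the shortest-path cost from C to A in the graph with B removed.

A few of the C→A routes:
C→E→A: 6 + 9 = 15
C→G→E→A: 9 + 6 + 9 = 24
C→F→D→A: 2 + 6 + 5 = 13
C→F→E→A: 2 + 8 + 9 = 19
Best route has total 13.

13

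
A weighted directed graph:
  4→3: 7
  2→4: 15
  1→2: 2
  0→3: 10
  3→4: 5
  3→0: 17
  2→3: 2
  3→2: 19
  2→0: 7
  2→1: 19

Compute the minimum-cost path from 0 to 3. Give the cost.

10

Candidate routes:
0 → 3: 10
The minimum is 10.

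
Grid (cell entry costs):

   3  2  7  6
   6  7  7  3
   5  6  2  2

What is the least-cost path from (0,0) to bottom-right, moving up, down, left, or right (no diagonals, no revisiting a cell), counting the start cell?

One optimal route is (0,0)→(0,1)→(1,1)→(2,1)→(2,2)→(2,3).
Its cost is 3 + 2 + 7 + 6 + 2 + 2 = 22.

22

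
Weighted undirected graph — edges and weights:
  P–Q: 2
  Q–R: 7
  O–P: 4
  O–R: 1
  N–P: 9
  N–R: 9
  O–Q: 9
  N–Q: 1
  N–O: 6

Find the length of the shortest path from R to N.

Comparing a few candidate routes:
R → O → Q → N: 1 + 9 + 1 = 11
R → O → P → Q → N: 1 + 4 + 2 + 1 = 8
R → Q → N: 7 + 1 = 8
R → O → P → N: 1 + 4 + 9 = 14
R → O → N: 1 + 6 = 7
R → N: 9
The minimum is 7.

7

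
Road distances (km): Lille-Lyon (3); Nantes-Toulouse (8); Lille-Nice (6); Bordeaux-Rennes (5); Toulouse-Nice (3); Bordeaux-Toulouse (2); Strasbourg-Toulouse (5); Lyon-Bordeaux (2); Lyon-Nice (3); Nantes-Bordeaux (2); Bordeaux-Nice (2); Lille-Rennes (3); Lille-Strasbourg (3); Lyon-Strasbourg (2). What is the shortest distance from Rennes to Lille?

3

Some routes from Rennes to Lille:
Rennes-Bordeaux-Toulouse-Strasbourg-Lille: 5 + 2 + 5 + 3 = 15
Rennes-Bordeaux-Nice-Lille: 5 + 2 + 6 = 13
Rennes-Lille: 3
Rennes-Bordeaux-Nice-Lyon-Lille: 5 + 2 + 3 + 3 = 13
Rennes-Bordeaux-Lyon-Strasbourg-Lille: 5 + 2 + 2 + 3 = 12
Rennes-Bordeaux-Lyon-Lille: 5 + 2 + 3 = 10
Best route has total 3 km.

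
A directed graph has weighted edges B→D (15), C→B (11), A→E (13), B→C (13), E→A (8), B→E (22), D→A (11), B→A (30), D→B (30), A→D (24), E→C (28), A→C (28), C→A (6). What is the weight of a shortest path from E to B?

39

Checking several routes:
E→C→B: 28 + 11 = 39
E→A→D→B: 8 + 24 + 30 = 62
E→A→C→B: 8 + 28 + 11 = 47
Best route has total 39.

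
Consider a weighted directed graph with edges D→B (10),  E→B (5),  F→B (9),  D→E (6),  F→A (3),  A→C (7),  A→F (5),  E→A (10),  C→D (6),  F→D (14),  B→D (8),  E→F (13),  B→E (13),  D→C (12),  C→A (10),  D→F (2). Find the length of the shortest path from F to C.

10

Checking several routes:
F -> A -> C: 3 + 7 = 10
F -> D -> E -> A -> C: 14 + 6 + 10 + 7 = 37
F -> B -> E -> A -> C: 9 + 13 + 10 + 7 = 39
F -> D -> C: 14 + 12 = 26
F -> B -> D -> C: 9 + 8 + 12 = 29
The minimum is 10.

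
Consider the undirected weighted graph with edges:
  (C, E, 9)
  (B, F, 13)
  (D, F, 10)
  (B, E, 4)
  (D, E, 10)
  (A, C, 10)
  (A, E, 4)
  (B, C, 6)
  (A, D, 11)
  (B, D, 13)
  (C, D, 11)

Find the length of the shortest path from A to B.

8

Checking several routes:
A-C-E-B: 10 + 9 + 4 = 23
A-E-C-B: 4 + 9 + 6 = 19
A-C-B: 10 + 6 = 16
A-E-B: 4 + 4 = 8
A-D-B: 11 + 13 = 24
A-D-E-B: 11 + 10 + 4 = 25
Best route has total 8.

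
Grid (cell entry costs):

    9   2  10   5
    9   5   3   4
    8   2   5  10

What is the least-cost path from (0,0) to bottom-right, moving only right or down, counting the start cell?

33

Path [0,0] -> [0,1] -> [1,1] -> [1,2] -> [1,3] -> [2,3]: 9 + 2 + 5 + 3 + 4 + 10 = 33.
(Top row then right column would cost 40.)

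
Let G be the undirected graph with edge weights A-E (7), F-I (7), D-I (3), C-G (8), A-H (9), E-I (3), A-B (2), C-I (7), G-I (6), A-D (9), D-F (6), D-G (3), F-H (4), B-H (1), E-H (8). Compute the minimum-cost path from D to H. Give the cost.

Some routes from D to H:
D → I → E → A → B → H: 3 + 3 + 7 + 2 + 1 = 16
D → A → B → H: 9 + 2 + 1 = 12
D → I → F → H: 3 + 7 + 4 = 14
D → F → H: 6 + 4 = 10
D → I → E → H: 3 + 3 + 8 = 14
The minimum is 10.

10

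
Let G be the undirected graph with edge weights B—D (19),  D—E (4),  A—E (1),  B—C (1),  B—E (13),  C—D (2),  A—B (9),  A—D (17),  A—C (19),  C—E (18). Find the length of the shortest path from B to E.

A few of the B→E routes:
B-C-E: 1 + 18 = 19
B-C-D-E: 1 + 2 + 4 = 7
B-A-E: 9 + 1 = 10
B-C-A-E: 1 + 19 + 1 = 21
B-E: 13
Shortest: 7.

7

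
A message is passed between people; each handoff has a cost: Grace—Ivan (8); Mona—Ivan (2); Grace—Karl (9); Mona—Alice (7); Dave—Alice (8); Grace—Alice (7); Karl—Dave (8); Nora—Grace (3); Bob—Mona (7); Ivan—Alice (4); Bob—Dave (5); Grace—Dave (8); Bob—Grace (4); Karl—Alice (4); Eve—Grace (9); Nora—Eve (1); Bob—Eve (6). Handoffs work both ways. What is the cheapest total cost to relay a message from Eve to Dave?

Checking several routes:
Eve - Nora - Grace - Bob - Dave: 1 + 3 + 4 + 5 = 13
Eve - Bob - Dave: 6 + 5 = 11
Eve - Grace - Dave: 9 + 8 = 17
Eve - Nora - Grace - Dave: 1 + 3 + 8 = 12
Eve - Grace - Bob - Dave: 9 + 4 + 5 = 18
Eve - Bob - Grace - Dave: 6 + 4 + 8 = 18
Shortest: 11.

11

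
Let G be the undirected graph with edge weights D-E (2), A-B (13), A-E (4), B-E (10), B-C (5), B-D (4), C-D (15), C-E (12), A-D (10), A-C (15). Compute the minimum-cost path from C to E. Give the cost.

11

Checking several routes:
C - B - D - E: 5 + 4 + 2 = 11
C - B - E: 5 + 10 = 15
C - E: 12
Best route has total 11.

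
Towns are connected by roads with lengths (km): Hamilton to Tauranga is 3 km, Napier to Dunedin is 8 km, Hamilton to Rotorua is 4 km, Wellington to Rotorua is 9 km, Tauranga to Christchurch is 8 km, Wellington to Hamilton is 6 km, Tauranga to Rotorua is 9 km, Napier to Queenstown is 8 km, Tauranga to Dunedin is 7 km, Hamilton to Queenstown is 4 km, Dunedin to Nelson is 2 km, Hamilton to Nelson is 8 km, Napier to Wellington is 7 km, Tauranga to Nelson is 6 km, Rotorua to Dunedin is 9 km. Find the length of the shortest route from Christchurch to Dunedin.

Some routes from Christchurch to Dunedin:
Christchurch → Tauranga → Hamilton → Nelson → Dunedin: 8 + 3 + 8 + 2 = 21
Christchurch → Tauranga → Nelson → Dunedin: 8 + 6 + 2 = 16
Christchurch → Tauranga → Dunedin: 8 + 7 = 15
Christchurch → Tauranga → Hamilton → Rotorua → Dunedin: 8 + 3 + 4 + 9 = 24
Shortest: 15 km.

15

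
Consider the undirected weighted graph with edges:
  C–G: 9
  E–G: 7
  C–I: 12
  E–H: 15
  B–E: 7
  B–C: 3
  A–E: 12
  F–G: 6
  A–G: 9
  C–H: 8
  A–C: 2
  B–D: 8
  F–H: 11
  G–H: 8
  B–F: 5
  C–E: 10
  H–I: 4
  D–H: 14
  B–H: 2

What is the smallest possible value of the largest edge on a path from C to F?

A few of the C→F routes:
C→B→H→G→F: max(3, 2, 8, 6) = 8
C→B→F: max(3, 5) = 5
C→B→E→G→F: max(3, 7, 7, 6) = 7
The minimum achievable maximum is 5.

5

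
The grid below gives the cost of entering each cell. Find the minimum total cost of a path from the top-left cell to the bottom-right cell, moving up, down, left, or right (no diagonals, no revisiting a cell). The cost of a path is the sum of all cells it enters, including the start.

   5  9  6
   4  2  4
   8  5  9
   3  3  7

Path r0c0 r1c0 r1c1 r2c1 r3c1 r3c2: 5 + 4 + 2 + 5 + 3 + 7 = 26.

26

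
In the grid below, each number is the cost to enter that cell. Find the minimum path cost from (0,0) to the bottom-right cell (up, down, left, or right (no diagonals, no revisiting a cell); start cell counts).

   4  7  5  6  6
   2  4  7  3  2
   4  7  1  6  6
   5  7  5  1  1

Best path: (0,0) (1,0) (1,1) (1,2) (2,2) (3,2) (3,3) (3,4)
Cost: 4 + 2 + 4 + 7 + 1 + 5 + 1 + 1 = 25

25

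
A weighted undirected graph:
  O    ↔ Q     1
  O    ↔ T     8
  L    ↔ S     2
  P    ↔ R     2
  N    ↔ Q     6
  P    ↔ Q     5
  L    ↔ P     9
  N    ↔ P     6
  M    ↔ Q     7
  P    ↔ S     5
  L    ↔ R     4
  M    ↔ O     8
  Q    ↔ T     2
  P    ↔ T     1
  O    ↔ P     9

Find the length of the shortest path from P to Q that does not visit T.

5

Paths from P to Q avoiding T:
P→N→Q: 6 + 6 = 12
P→O→Q: 9 + 1 = 10
P→O→M→Q: 9 + 8 + 7 = 24
P→Q: 5
The minimum is 5.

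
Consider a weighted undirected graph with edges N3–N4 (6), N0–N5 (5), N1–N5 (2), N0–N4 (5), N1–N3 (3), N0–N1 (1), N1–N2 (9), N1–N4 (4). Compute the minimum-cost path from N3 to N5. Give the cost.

A few of the N3→N5 routes:
N3 -> N4 -> N1 -> N5: 6 + 4 + 2 = 12
N3 -> N4 -> N0 -> N1 -> N5: 6 + 5 + 1 + 2 = 14
N3 -> N1 -> N5: 3 + 2 = 5
N3 -> N1 -> N0 -> N5: 3 + 1 + 5 = 9
Shortest: 5.

5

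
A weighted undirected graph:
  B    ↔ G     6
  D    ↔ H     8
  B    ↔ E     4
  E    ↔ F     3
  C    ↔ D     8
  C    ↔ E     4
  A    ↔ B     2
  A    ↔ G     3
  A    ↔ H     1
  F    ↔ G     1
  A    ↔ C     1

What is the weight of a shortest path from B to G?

5

Checking several routes:
B-A-C-E-F-G: 2 + 1 + 4 + 3 + 1 = 11
B-G: 6
B-A-H-D-C-E-F-G: 2 + 1 + 8 + 8 + 4 + 3 + 1 = 27
B-E-C-A-G: 4 + 4 + 1 + 3 = 12
B-A-G: 2 + 3 = 5
B-E-F-G: 4 + 3 + 1 = 8
Shortest: 5.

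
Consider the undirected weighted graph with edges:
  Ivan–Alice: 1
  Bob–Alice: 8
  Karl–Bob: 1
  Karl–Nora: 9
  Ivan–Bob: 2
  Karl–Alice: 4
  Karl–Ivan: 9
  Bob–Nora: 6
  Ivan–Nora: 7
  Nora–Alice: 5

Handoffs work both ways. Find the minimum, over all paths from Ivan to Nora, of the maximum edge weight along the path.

5

Some routes from Ivan to Nora:
Ivan-Bob-Nora: max(2, 6) = 6
Ivan-Bob-Karl-Alice-Nora: max(2, 1, 4, 5) = 5
Ivan-Alice-Karl-Bob-Nora: max(1, 4, 1, 6) = 6
Ivan-Nora: max(7) = 7
Ivan-Alice-Nora: max(1, 5) = 5
Smallest bottleneck: 5.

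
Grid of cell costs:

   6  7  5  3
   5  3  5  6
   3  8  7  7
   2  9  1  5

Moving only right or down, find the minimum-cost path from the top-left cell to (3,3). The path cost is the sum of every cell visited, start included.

Take (0,0)→(1,0)→(2,0)→(3,0)→(3,1)→(3,2)→(3,3) for a total of 6 + 5 + 3 + 2 + 9 + 1 + 5 = 31.

31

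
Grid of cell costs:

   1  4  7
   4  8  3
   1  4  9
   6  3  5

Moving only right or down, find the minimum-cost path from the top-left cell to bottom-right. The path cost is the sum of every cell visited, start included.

Take (0,0)→(1,0)→(2,0)→(2,1)→(3,1)→(3,2) for a total of 1 + 4 + 1 + 4 + 3 + 5 = 18.

18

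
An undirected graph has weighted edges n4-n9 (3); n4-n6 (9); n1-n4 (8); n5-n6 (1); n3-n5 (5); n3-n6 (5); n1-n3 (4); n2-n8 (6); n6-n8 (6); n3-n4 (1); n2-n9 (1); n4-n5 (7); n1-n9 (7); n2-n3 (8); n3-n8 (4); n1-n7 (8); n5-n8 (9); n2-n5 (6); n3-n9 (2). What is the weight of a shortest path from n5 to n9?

7

Some routes from n5 to n9:
n5 → n3 → n9: 5 + 2 = 7
n5 → n6 → n3 → n9: 1 + 5 + 2 = 8
n5 → n2 → n9: 6 + 1 = 7
n5 → n3 → n4 → n9: 5 + 1 + 3 = 9
The minimum is 7.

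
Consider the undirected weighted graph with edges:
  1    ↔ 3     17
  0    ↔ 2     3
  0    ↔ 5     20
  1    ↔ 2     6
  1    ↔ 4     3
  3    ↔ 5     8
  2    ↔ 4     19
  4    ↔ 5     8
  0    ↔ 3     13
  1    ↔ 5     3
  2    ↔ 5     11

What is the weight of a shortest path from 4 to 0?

A few of the 4→0 routes:
4 → 1 → 5 → 2 → 0: 3 + 3 + 11 + 3 = 20
4 → 5 → 1 → 2 → 0: 8 + 3 + 6 + 3 = 20
4 → 1 → 2 → 0: 3 + 6 + 3 = 12
Best route has total 12.

12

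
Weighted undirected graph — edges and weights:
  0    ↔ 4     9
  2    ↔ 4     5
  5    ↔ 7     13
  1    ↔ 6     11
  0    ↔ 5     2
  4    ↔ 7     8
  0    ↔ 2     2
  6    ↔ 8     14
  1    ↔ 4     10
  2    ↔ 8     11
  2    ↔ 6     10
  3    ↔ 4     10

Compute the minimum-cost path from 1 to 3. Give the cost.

20

A few of the 1→3 routes:
1 → 6 → 2 → 0 → 4 → 3: 11 + 10 + 2 + 9 + 10 = 42
1 → 6 → 2 → 4 → 3: 11 + 10 + 5 + 10 = 36
1 → 4 → 3: 10 + 10 = 20
1 → 6 → 8 → 2 → 4 → 3: 11 + 14 + 11 + 5 + 10 = 51
Best route has total 20.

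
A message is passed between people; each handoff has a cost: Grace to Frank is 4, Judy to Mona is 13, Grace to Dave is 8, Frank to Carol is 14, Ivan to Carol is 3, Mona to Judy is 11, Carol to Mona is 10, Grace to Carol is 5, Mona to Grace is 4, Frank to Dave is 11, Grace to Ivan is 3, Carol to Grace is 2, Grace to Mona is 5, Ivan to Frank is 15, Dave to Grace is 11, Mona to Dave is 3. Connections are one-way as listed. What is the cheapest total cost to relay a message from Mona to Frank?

Candidate routes:
Mona → Grace → Ivan → Frank: 4 + 3 + 15 = 22
Mona → Grace → Frank: 4 + 4 = 8
Mona → Dave → Grace → Ivan → Frank: 3 + 11 + 3 + 15 = 32
Mona → Dave → Grace → Frank: 3 + 11 + 4 = 18
Shortest: 8.

8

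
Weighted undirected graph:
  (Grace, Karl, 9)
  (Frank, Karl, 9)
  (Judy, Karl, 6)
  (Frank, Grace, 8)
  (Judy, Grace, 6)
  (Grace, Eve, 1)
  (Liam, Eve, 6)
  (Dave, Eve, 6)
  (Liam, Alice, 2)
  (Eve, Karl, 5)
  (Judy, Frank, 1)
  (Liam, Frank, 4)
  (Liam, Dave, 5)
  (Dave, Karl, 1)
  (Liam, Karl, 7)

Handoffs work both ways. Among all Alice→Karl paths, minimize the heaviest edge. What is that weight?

A few of the Alice→Karl routes:
Alice → Liam → Eve → Karl: max(2, 6, 5) = 6
Alice → Liam → Frank → Judy → Karl: max(2, 4, 1, 6) = 6
Alice → Liam → Dave → Karl: max(2, 5, 1) = 5
Alice → Liam → Frank → Judy → Grace → Eve → Dave → Karl: max(2, 4, 1, 6, 1, 6, 1) = 6
Alice → Liam → Frank → Judy → Grace → Eve → Karl: max(2, 4, 1, 6, 1, 5) = 6
Best route has worst link 5.

5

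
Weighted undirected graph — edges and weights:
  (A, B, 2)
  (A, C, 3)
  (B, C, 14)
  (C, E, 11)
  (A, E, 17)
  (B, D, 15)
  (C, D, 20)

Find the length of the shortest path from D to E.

31

Comparing a few candidate routes:
D - B - C - E: 15 + 14 + 11 = 40
D - C - E: 20 + 11 = 31
D - C - A - E: 20 + 3 + 17 = 40
D - B - A - C - E: 15 + 2 + 3 + 11 = 31
D - B - A - E: 15 + 2 + 17 = 34
The minimum is 31.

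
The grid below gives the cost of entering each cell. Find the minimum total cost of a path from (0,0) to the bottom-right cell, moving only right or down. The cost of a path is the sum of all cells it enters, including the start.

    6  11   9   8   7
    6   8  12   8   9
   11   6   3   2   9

Cheapest: [0,0] -> [1,0] -> [1,1] -> [2,1] -> [2,2] -> [2,3] -> [2,4]
  6 + 6 + 8 + 6 + 3 + 2 + 9 = 40
For comparison, the top-then-right route costs 59.

40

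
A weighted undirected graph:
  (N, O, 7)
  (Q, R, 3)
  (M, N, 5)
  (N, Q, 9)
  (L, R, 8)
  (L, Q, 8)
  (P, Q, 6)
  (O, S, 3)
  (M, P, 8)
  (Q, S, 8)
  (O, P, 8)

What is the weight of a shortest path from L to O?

Comparing a few candidate routes:
L - Q - P - O: 8 + 6 + 8 = 22
L - R - Q - S - O: 8 + 3 + 8 + 3 = 22
L - Q - S - O: 8 + 8 + 3 = 19
L - Q - N - O: 8 + 9 + 7 = 24
Shortest: 19.

19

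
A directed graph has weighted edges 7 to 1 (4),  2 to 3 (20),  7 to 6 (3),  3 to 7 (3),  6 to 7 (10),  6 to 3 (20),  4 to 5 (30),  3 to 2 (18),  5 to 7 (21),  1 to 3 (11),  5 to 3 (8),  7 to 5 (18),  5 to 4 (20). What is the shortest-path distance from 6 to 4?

48

Routes from 6 to 4:
6→7→5→4: 10 + 18 + 20 = 48
6→3→7→5→4: 20 + 3 + 18 + 20 = 61
Shortest: 48.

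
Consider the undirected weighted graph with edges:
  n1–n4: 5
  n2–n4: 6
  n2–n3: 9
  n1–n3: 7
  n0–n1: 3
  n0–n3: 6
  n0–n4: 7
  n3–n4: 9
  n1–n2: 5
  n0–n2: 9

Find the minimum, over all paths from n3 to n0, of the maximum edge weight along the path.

6

A few of the n3→n0 routes:
n3 → n1 → n0: max(7, 3) = 7
n3 → n1 → n2 → n4 → n0: max(7, 5, 6, 7) = 7
n3 → n0: max(6) = 6
Best route has worst link 6.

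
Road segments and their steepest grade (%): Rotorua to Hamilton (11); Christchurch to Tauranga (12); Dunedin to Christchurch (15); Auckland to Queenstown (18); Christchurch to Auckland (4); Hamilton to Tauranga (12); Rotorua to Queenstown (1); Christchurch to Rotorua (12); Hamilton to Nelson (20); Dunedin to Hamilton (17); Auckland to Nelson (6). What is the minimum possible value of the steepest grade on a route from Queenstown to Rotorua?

Some routes from Queenstown to Rotorua:
Queenstown -> Rotorua: max(1) = 1
Queenstown -> Auckland -> Nelson -> Hamilton -> Dunedin -> Christchurch -> Rotorua: max(18, 6, 20, 17, 15, 12) = 20
Queenstown -> Auckland -> Christchurch -> Dunedin -> Hamilton -> Rotorua: max(18, 4, 15, 17, 11) = 18
Queenstown -> Auckland -> Christchurch -> Rotorua: max(18, 4, 12) = 18
Queenstown -> Auckland -> Nelson -> Hamilton -> Rotorua: max(18, 6, 20, 11) = 20
Queenstown -> Auckland -> Christchurch -> Tauranga -> Hamilton -> Rotorua: max(18, 4, 12, 12, 11) = 18
Smallest bottleneck: 1%.

1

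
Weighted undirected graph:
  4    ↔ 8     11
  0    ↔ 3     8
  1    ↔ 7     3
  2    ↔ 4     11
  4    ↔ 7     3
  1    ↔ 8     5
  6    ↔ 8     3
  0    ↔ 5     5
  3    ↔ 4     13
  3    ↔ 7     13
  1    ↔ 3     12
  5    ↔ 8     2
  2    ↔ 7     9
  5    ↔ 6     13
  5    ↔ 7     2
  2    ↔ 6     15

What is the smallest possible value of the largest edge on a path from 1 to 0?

Some routes from 1 to 0:
1 -> 8 -> 5 -> 0: max(5, 2, 5) = 5
1 -> 7 -> 5 -> 0: max(3, 2, 5) = 5
1 -> 8 -> 4 -> 7 -> 5 -> 0: max(5, 11, 3, 2, 5) = 11
Smallest bottleneck: 5.

5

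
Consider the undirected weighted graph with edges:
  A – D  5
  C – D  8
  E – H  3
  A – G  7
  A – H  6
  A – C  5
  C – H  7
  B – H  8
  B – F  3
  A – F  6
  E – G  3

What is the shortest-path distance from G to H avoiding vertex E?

A few of the G→H routes:
G-A-C-H: 7 + 5 + 7 = 19
G-A-H: 7 + 6 = 13
G-A-F-B-H: 7 + 6 + 3 + 8 = 24
The minimum is 13.

13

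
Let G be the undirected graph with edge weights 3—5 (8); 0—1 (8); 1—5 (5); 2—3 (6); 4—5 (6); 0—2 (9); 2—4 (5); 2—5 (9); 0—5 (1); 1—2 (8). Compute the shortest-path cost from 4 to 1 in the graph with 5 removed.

13

Paths from 4 to 1 avoiding 5:
4 → 2 → 0 → 1: 5 + 9 + 8 = 22
4 → 2 → 1: 5 + 8 = 13
Shortest: 13.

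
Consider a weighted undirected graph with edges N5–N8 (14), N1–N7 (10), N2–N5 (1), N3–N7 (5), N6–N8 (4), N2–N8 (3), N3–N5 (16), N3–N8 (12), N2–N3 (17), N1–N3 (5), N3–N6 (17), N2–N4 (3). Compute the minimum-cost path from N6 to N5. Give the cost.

8

Comparing a few candidate routes:
N6 - N8 - N2 - N5: 4 + 3 + 1 = 8
N6 - N3 - N8 - N2 - N5: 17 + 12 + 3 + 1 = 33
N6 - N8 - N3 - N2 - N5: 4 + 12 + 17 + 1 = 34
N6 - N8 - N5: 4 + 14 = 18
N6 - N3 - N5: 17 + 16 = 33
N6 - N8 - N3 - N5: 4 + 12 + 16 = 32
Shortest: 8.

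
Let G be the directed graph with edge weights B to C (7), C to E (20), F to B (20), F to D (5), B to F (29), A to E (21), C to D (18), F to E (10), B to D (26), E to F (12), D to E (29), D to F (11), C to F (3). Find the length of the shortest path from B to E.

Some routes from B to E:
B-F-E: 29 + 10 = 39
B-C-F-E: 7 + 3 + 10 = 20
B-C-E: 7 + 20 = 27
Best route has total 20.

20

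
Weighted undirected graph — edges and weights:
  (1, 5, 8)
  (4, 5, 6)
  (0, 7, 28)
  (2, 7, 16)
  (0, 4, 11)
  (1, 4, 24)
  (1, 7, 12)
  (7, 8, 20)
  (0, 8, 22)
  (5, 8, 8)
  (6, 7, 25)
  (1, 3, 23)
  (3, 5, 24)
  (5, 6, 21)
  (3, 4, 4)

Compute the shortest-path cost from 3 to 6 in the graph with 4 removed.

A few of the 3→6 routes:
3 → 5 → 1 → 7 → 6: 24 + 8 + 12 + 25 = 69
3 → 5 → 8 → 7 → 6: 24 + 8 + 20 + 25 = 77
3 → 1 → 7 → 6: 23 + 12 + 25 = 60
3 → 5 → 6: 24 + 21 = 45
3 → 1 → 5 → 6: 23 + 8 + 21 = 52
The minimum is 45.

45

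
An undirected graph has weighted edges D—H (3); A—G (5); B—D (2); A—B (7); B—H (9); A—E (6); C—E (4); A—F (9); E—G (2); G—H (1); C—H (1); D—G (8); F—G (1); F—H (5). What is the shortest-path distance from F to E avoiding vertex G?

10

Comparing a few candidate routes:
F→A→E: 9 + 6 = 15
F→H→C→E: 5 + 1 + 4 = 10
F→H→D→B→A→E: 5 + 3 + 2 + 7 + 6 = 23
Shortest: 10.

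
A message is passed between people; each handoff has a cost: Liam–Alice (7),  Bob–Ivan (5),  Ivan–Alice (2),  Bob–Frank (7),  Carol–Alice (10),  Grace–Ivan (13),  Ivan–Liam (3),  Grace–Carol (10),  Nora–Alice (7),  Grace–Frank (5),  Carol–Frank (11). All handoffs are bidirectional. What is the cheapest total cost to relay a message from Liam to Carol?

Some routes from Liam to Carol:
Liam → Alice → Carol: 7 + 10 = 17
Liam → Ivan → Alice → Carol: 3 + 2 + 10 = 15
Liam → Ivan → Grace → Carol: 3 + 13 + 10 = 26
Liam → Ivan → Bob → Frank → Carol: 3 + 5 + 7 + 11 = 26
The minimum is 15.

15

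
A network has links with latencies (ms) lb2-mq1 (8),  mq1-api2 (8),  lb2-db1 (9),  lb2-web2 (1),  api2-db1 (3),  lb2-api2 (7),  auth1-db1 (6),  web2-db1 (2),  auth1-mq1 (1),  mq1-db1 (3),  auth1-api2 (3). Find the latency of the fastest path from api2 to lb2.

A few of the api2→lb2 routes:
api2 → auth1 → mq1 → db1 → web2 → lb2: 3 + 1 + 3 + 2 + 1 = 10
api2 → db1 → web2 → lb2: 3 + 2 + 1 = 6
api2 → db1 → lb2: 3 + 9 = 12
api2 → lb2: 7
The minimum is 6 ms.

6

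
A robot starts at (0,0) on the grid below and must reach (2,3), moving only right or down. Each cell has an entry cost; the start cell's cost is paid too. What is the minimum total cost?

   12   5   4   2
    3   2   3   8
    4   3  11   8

Best path: r0c0→r1c0→r1c1→r1c2→r1c3→r2c3
Cost: 12 + 3 + 2 + 3 + 8 + 8 = 36

36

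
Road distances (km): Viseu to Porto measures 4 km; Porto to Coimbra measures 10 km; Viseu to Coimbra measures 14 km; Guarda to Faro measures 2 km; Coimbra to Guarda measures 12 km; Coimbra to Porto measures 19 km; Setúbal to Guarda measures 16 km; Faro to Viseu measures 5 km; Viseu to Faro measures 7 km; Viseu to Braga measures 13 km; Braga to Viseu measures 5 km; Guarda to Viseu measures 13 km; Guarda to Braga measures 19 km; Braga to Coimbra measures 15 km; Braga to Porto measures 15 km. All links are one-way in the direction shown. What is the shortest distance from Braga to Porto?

Paths from Braga to Porto:
Braga - Porto: 15
Braga - Coimbra - Guarda - Viseu - Porto: 15 + 12 + 13 + 4 = 44
Braga - Coimbra - Porto: 15 + 19 = 34
Braga - Coimbra - Guarda - Faro - Viseu - Porto: 15 + 12 + 2 + 5 + 4 = 38
Braga - Viseu - Porto: 5 + 4 = 9
Braga - Viseu - Coimbra - Porto: 5 + 14 + 19 = 38
The minimum is 9 km.

9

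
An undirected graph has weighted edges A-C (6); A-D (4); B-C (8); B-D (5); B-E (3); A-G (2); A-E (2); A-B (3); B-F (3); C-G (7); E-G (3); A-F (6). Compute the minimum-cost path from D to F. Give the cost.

Comparing a few candidate routes:
D → A → F: 4 + 6 = 10
D → A → E → B → F: 4 + 2 + 3 + 3 = 12
D → B → F: 5 + 3 = 8
D → B → A → F: 5 + 3 + 6 = 14
D → A → G → E → B → F: 4 + 2 + 3 + 3 + 3 = 15
D → A → B → F: 4 + 3 + 3 = 10
Shortest: 8.

8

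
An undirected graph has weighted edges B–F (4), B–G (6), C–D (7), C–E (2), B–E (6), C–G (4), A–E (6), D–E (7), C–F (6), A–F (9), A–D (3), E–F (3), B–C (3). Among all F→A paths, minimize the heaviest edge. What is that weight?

A few of the F→A routes:
F - E - A: max(3, 6) = 6
F - B - C - E - A: max(4, 3, 2, 6) = 6
F - B - E - A: max(4, 6, 6) = 6
F - C - E - A: max(6, 2, 6) = 6
F - B - G - C - E - A: max(4, 6, 4, 2, 6) = 6
Smallest bottleneck: 6.

6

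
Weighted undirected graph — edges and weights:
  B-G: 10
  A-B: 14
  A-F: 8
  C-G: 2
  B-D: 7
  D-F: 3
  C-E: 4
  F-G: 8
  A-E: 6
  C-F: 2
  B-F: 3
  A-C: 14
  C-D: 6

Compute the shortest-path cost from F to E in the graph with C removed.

14

Some routes from F to E avoiding C:
F→A→E: 8 + 6 = 14
F→B→A→E: 3 + 14 + 6 = 23
F→D→B→A→E: 3 + 7 + 14 + 6 = 30
Best route has total 14.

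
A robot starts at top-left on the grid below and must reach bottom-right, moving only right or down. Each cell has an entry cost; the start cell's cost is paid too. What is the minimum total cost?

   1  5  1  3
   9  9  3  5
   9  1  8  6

Best path: [0,0] [0,1] [0,2] [0,3] [1,3] [2,3]
Cost: 1 + 5 + 1 + 3 + 5 + 6 = 21

21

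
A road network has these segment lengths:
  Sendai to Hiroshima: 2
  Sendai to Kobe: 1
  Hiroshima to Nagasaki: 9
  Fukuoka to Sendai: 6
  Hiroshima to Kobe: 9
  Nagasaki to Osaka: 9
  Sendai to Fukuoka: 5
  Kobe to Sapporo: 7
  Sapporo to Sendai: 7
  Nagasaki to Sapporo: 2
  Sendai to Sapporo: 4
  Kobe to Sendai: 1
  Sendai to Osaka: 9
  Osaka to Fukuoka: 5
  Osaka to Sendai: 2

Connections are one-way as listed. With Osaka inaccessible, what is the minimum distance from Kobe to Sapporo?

Routes from Kobe to Sapporo avoiding Osaka:
Kobe - Sendai - Hiroshima - Nagasaki - Sapporo: 1 + 2 + 9 + 2 = 14
Kobe - Sendai - Sapporo: 1 + 4 = 5
Kobe - Sapporo: 7
Shortest: 5.

5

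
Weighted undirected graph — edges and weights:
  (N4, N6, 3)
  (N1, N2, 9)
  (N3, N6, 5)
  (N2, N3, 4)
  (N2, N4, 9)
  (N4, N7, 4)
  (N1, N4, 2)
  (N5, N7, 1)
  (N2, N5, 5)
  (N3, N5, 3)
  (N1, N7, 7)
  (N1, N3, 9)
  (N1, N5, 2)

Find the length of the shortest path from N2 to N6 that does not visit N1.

9

A few of the N2→N6 routes:
N2 → N5 → N7 → N4 → N6: 5 + 1 + 4 + 3 = 13
N2 → N3 → N6: 4 + 5 = 9
N2 → N4 → N6: 9 + 3 = 12
N2 → N5 → N3 → N6: 5 + 3 + 5 = 13
Best route has total 9.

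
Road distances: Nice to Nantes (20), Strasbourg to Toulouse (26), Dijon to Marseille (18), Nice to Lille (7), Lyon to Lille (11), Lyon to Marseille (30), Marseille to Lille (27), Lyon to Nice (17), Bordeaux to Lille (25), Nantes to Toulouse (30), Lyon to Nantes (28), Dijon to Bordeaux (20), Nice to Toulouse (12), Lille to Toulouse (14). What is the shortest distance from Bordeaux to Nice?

32

Some routes from Bordeaux to Nice:
Bordeaux→Lille→Toulouse→Nice: 25 + 14 + 12 = 51
Bordeaux→Lille→Lyon→Nice: 25 + 11 + 17 = 53
Bordeaux→Lille→Nice: 25 + 7 = 32
Bordeaux→Dijon→Marseille→Lille→Nice: 20 + 18 + 27 + 7 = 72
The minimum is 32.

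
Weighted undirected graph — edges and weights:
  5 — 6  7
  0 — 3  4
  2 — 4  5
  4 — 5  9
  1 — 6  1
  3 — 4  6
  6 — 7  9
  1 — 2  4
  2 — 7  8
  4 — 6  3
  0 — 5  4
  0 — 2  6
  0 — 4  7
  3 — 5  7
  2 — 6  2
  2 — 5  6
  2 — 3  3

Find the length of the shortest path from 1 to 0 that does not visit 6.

Comparing a few candidate routes:
1 - 2 - 5 - 0: 4 + 6 + 4 = 14
1 - 2 - 3 - 0: 4 + 3 + 4 = 11
1 - 2 - 0: 4 + 6 = 10
Shortest: 10.

10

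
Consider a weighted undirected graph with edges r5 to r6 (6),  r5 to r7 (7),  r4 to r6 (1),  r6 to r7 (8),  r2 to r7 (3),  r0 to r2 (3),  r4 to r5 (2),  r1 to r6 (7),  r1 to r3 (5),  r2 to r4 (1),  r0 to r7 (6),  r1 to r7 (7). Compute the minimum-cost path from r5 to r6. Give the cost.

3

A few of the r5→r6 routes:
r5 - r7 - r2 - r4 - r6: 7 + 3 + 1 + 1 = 12
r5 - r7 - r6: 7 + 8 = 15
r5 - r6: 6
r5 - r4 - r2 - r7 - r6: 2 + 1 + 3 + 8 = 14
r5 - r4 - r6: 2 + 1 = 3
Best route has total 3.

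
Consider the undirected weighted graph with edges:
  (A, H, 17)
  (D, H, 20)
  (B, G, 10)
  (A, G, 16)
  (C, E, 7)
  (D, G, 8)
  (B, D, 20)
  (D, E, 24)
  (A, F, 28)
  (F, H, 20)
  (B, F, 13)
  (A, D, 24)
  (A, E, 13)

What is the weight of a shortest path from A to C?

Comparing a few candidate routes:
A - G - D - E - C: 16 + 8 + 24 + 7 = 55
A - D - E - C: 24 + 24 + 7 = 55
A - E - C: 13 + 7 = 20
A - H - D - E - C: 17 + 20 + 24 + 7 = 68
A - G - B - D - E - C: 16 + 10 + 20 + 24 + 7 = 77
The minimum is 20.

20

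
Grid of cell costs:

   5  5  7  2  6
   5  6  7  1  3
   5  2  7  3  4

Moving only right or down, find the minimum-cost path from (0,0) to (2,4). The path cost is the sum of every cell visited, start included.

27

Best path: (0,0) (0,1) (0,2) (0,3) (1,3) (1,4) (2,4)
Cost: 5 + 5 + 7 + 2 + 1 + 3 + 4 = 27
(Top row then right column would cost 32.)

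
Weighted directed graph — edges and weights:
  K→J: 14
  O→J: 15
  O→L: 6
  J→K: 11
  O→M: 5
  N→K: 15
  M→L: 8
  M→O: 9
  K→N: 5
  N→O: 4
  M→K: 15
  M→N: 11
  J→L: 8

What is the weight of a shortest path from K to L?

Candidate routes:
K-J-L: 14 + 8 = 22
K-N-O-M-L: 5 + 4 + 5 + 8 = 22
K-N-O-L: 5 + 4 + 6 = 15
K-N-O-J-L: 5 + 4 + 15 + 8 = 32
Best route has total 15.

15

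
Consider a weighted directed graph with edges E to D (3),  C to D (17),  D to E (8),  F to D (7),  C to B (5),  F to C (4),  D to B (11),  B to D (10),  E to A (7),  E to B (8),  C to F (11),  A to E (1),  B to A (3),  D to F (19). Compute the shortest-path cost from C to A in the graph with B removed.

Paths from C to A avoiding B:
C → F → D → E → A: 11 + 7 + 8 + 7 = 33
C → D → E → A: 17 + 8 + 7 = 32
Shortest: 32.

32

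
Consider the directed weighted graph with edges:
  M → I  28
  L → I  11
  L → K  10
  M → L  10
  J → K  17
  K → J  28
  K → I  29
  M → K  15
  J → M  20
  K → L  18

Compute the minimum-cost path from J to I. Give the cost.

Checking several routes:
J → K → I: 17 + 29 = 46
J → K → L → I: 17 + 18 + 11 = 46
J → M → L → I: 20 + 10 + 11 = 41
J → M → I: 20 + 28 = 48
Shortest: 41.

41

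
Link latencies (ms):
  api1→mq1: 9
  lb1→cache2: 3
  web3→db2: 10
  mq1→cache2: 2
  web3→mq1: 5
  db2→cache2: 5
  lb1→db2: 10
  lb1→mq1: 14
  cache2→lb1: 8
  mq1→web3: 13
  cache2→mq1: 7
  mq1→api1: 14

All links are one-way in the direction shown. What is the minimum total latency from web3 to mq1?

Paths from web3 to mq1:
web3 -> db2 -> cache2 -> mq1: 10 + 5 + 7 = 22
web3 -> mq1: 5
web3 -> db2 -> cache2 -> lb1 -> mq1: 10 + 5 + 8 + 14 = 37
The minimum is 5 ms.

5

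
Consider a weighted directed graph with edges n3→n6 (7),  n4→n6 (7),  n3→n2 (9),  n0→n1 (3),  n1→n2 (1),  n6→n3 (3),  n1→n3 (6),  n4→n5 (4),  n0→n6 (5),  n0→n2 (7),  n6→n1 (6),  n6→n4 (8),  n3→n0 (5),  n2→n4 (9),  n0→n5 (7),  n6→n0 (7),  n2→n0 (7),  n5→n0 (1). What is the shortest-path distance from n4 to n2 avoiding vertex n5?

14

Some routes from n4 to n2 avoiding n5:
n4-n6-n3-n2: 7 + 3 + 9 = 19
n4-n6-n0-n1-n2: 7 + 7 + 3 + 1 = 18
n4-n6-n1-n2: 7 + 6 + 1 = 14
n4-n6-n3-n0-n1-n2: 7 + 3 + 5 + 3 + 1 = 19
n4-n6-n0-n2: 7 + 7 + 7 = 21
Best route has total 14.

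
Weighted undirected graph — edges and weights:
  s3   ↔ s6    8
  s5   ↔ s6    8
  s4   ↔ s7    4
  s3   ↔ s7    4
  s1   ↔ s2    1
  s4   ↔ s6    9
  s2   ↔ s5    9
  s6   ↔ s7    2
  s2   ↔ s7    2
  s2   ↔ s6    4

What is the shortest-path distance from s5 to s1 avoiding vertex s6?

10

Paths from s5 to s1 avoiding s6:
s5-s2-s1: 9 + 1 = 10
Best route has total 10.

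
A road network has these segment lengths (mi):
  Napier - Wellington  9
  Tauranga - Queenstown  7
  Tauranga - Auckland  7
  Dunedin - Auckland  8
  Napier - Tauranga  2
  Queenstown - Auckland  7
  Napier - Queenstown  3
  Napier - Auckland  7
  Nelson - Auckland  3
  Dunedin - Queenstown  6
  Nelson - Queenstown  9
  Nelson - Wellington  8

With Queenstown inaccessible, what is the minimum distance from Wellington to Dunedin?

Routes from Wellington to Dunedin avoiding Queenstown:
Wellington - Napier - Tauranga - Auckland - Dunedin: 9 + 2 + 7 + 8 = 26
Wellington - Nelson - Auckland - Dunedin: 8 + 3 + 8 = 19
Wellington - Napier - Auckland - Dunedin: 9 + 7 + 8 = 24
The minimum is 19 mi.

19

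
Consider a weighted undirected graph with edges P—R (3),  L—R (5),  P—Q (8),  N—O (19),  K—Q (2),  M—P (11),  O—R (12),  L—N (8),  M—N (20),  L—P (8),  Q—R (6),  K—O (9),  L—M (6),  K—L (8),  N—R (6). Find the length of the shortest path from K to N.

14

Some routes from K to N:
K - L - R - N: 8 + 5 + 6 = 19
K - Q - P - R - N: 2 + 8 + 3 + 6 = 19
K - Q - R - N: 2 + 6 + 6 = 14
K - L - N: 8 + 8 = 16
The minimum is 14.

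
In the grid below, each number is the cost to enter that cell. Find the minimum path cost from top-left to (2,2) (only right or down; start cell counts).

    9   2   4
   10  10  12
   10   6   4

Take r0c0 → r0c1 → r0c2 → r1c2 → r2c2 for a total of 9 + 2 + 4 + 12 + 4 = 31.

31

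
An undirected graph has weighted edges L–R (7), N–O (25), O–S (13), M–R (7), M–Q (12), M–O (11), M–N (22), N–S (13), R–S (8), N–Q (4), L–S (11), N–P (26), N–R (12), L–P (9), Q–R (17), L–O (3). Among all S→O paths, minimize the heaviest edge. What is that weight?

8

A few of the S→O routes:
S-L-O: max(11, 3) = 11
S-R-M-O: max(8, 7, 11) = 11
S-R-L-O: max(8, 7, 3) = 8
S-L-R-M-O: max(11, 7, 7, 11) = 11
Smallest bottleneck: 8.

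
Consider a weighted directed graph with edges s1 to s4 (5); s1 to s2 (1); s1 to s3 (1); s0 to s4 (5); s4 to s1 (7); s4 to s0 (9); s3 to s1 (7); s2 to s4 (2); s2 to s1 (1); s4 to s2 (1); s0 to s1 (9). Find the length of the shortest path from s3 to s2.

Candidate routes:
s3-s1-s4-s2: 7 + 5 + 1 = 13
s3-s1-s2: 7 + 1 = 8
The minimum is 8.

8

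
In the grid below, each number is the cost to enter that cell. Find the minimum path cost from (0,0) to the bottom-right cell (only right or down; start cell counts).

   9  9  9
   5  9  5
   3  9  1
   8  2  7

34

Take (0,0) (1,0) (2,0) (2,1) (2,2) (3,2) for a total of 9 + 5 + 3 + 9 + 1 + 7 = 34.
(Top row then right column would cost 40.)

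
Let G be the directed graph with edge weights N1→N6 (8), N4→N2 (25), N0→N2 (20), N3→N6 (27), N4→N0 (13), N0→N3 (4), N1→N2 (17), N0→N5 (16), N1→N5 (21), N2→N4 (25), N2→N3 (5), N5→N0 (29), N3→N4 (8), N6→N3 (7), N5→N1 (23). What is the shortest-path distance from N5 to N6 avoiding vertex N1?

60

Routes from N5 to N6 avoiding N1:
N5 - N0 - N2 - N3 - N6: 29 + 20 + 5 + 27 = 81
N5 - N0 - N3 - N6: 29 + 4 + 27 = 60
The minimum is 60.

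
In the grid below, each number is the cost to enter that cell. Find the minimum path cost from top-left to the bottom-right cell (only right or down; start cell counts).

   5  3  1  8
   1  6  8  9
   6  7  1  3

Cheapest: [0,0]→[0,1]→[0,2]→[1,2]→[2,2]→[2,3]
  5 + 3 + 1 + 8 + 1 + 3 = 21

21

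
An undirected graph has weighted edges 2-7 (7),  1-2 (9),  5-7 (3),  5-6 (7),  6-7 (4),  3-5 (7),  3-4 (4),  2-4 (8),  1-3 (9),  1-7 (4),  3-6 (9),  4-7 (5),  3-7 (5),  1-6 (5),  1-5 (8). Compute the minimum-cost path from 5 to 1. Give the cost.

7

A few of the 5→1 routes:
5 -> 7 -> 1: 3 + 4 = 7
5 -> 6 -> 1: 7 + 5 = 12
5 -> 7 -> 6 -> 1: 3 + 4 + 5 = 12
5 -> 1: 8
Shortest: 7.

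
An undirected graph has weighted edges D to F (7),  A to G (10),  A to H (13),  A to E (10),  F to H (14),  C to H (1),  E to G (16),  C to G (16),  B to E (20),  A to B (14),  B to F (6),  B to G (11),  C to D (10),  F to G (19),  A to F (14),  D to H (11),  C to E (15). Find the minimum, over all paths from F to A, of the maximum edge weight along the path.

Some routes from F to A:
F → D → H → A: max(7, 11, 13) = 13
F → D → C → H → A: max(7, 10, 1, 13) = 13
F → H → A: max(14, 13) = 14
F → A: max(14) = 14
F → B → G → A: max(6, 11, 10) = 11
The minimum achievable maximum is 11.

11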